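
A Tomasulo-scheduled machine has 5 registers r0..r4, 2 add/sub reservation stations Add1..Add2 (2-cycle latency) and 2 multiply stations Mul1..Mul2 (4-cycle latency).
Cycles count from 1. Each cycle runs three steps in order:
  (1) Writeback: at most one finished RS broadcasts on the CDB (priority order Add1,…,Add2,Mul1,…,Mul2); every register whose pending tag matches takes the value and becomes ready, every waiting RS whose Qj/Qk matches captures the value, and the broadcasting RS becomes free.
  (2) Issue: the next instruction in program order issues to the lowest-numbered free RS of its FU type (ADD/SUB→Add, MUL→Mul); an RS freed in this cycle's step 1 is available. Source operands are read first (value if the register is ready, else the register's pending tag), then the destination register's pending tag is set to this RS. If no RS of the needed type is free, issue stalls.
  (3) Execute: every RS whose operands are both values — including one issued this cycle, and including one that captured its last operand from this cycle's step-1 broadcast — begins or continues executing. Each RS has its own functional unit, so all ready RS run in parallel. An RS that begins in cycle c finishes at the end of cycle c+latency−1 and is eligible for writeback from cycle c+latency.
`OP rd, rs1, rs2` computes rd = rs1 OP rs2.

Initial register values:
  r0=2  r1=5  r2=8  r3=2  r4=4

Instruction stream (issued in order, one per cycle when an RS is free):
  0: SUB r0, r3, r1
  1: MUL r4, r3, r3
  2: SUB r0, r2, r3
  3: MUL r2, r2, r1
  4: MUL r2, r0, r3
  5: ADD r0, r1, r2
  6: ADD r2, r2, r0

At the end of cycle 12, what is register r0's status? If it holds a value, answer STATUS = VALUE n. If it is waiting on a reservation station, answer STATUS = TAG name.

cycle 1: issue SUB r0<-Add1 // r0:Add1,r1:5,r2:8,r3:2,r4:4
cycle 2: issue MUL r4<-Mul1 // r0:Add1,r1:5,r2:8,r3:2,r4:Mul1
cycle 3: CDB Add1=-3; issue SUB r0<-Add1 // r0:Add1,r1:5,r2:8,r3:2,r4:Mul1
cycle 4: issue MUL r2<-Mul2 // r0:Add1,r1:5,r2:Mul2,r3:2,r4:Mul1
cycle 5: CDB Add1=6; stall // r0:6,r1:5,r2:Mul2,r3:2,r4:Mul1
cycle 6: CDB Mul1=4; issue MUL r2<-Mul1 // r0:6,r1:5,r2:Mul1,r3:2,r4:4
cycle 7: issue ADD r0<-Add1 // r0:Add1,r1:5,r2:Mul1,r3:2,r4:4
cycle 8: CDB Mul2=40; issue ADD r2<-Add2 // r0:Add1,r1:5,r2:Add2,r3:2,r4:4
cycle 9: - // r0:Add1,r1:5,r2:Add2,r3:2,r4:4
cycle 10: CDB Mul1=12 // r0:Add1,r1:5,r2:Add2,r3:2,r4:4
cycle 11: - // r0:Add1,r1:5,r2:Add2,r3:2,r4:4
cycle 12: CDB Add1=17 // r0:17,r1:5,r2:Add2,r3:2,r4:4

STATUS = VALUE 17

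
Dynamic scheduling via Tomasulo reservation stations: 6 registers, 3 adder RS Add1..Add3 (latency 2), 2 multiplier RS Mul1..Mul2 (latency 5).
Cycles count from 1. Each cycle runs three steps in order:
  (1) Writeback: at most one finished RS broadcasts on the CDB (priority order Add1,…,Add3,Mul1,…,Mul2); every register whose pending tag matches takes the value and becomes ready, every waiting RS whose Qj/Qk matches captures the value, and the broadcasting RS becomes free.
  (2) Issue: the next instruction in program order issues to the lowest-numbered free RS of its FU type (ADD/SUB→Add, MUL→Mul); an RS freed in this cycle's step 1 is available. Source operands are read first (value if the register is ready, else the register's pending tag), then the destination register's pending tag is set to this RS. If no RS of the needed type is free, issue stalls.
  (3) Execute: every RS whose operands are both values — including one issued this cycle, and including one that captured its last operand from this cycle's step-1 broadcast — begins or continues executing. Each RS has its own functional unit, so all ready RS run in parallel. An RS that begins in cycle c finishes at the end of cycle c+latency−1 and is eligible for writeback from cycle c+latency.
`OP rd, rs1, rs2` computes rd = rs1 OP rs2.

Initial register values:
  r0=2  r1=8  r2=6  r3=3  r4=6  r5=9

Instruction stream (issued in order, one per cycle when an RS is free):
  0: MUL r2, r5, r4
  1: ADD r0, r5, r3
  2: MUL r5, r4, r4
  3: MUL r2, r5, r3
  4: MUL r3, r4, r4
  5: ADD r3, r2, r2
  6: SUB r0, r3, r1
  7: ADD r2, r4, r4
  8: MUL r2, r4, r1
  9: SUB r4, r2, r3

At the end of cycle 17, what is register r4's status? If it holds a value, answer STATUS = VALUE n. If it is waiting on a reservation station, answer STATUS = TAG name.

STATUS = TAG Add3

  c1: issue MUL r2<-Mul1  regs: r0:2,r1:8,r2:Mul1,r3:3,r4:6,r5:9
  c2: issue ADD r0<-Add1  regs: r0:Add1,r1:8,r2:Mul1,r3:3,r4:6,r5:9
  c3: issue MUL r5<-Mul2  regs: r0:Add1,r1:8,r2:Mul1,r3:3,r4:6,r5:Mul2
  c4: CDB Add1=12; stall  regs: r0:12,r1:8,r2:Mul1,r3:3,r4:6,r5:Mul2
  c5: stall  regs: r0:12,r1:8,r2:Mul1,r3:3,r4:6,r5:Mul2
  c6: CDB Mul1=54; issue MUL r2<-Mul1  regs: r0:12,r1:8,r2:Mul1,r3:3,r4:6,r5:Mul2
  c7: stall  regs: r0:12,r1:8,r2:Mul1,r3:3,r4:6,r5:Mul2
  c8: CDB Mul2=36; issue MUL r3<-Mul2  regs: r0:12,r1:8,r2:Mul1,r3:Mul2,r4:6,r5:36
  c9: issue ADD r3<-Add1  regs: r0:12,r1:8,r2:Mul1,r3:Add1,r4:6,r5:36
  c10: issue SUB r0<-Add2  regs: r0:Add2,r1:8,r2:Mul1,r3:Add1,r4:6,r5:36
  c11: issue ADD r2<-Add3  regs: r0:Add2,r1:8,r2:Add3,r3:Add1,r4:6,r5:36
  c12: stall  regs: r0:Add2,r1:8,r2:Add3,r3:Add1,r4:6,r5:36
  c13: CDB Add3=12; stall  regs: r0:Add2,r1:8,r2:12,r3:Add1,r4:6,r5:36
  c14: CDB Mul1=108; issue MUL r2<-Mul1  regs: r0:Add2,r1:8,r2:Mul1,r3:Add1,r4:6,r5:36
  c15: CDB Mul2=36; issue SUB r4<-Add3  regs: r0:Add2,r1:8,r2:Mul1,r3:Add1,r4:Add3,r5:36
  c16: CDB Add1=216  regs: r0:Add2,r1:8,r2:Mul1,r3:216,r4:Add3,r5:36
  c17: -  regs: r0:Add2,r1:8,r2:Mul1,r3:216,r4:Add3,r5:36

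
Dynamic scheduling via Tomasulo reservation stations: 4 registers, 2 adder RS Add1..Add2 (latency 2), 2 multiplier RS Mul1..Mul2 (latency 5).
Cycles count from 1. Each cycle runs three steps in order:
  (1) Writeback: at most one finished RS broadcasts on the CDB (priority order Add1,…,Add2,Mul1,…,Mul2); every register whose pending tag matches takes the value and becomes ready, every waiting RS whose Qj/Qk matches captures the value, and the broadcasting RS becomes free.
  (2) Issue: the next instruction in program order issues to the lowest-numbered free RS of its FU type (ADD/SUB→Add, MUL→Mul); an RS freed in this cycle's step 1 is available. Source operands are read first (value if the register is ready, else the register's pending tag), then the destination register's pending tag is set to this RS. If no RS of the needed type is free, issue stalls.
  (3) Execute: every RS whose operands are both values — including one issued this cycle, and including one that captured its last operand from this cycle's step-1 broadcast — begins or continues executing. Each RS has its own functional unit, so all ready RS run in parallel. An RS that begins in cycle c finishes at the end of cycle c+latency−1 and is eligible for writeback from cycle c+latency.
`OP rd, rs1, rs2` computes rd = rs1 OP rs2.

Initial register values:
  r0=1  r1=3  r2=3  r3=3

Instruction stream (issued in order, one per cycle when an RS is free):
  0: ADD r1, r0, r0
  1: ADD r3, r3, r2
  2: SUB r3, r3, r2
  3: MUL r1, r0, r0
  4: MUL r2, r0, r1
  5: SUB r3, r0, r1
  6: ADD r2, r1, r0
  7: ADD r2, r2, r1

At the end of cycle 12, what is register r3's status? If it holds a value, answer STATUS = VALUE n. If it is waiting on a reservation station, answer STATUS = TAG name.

STATUS = VALUE 0

c1: issue ADD r1<-Add1 | r0:1,r1:Add1,r2:3,r3:3
c2: issue ADD r3<-Add2 | r0:1,r1:Add1,r2:3,r3:Add2
c3: CDB Add1=2; issue SUB r3<-Add1 | r0:1,r1:2,r2:3,r3:Add1
c4: CDB Add2=6; issue MUL r1<-Mul1 | r0:1,r1:Mul1,r2:3,r3:Add1
c5: issue MUL r2<-Mul2 | r0:1,r1:Mul1,r2:Mul2,r3:Add1
c6: CDB Add1=3; issue SUB r3<-Add1 | r0:1,r1:Mul1,r2:Mul2,r3:Add1
c7: issue ADD r2<-Add2 | r0:1,r1:Mul1,r2:Add2,r3:Add1
c8: stall | r0:1,r1:Mul1,r2:Add2,r3:Add1
c9: CDB Mul1=1; stall | r0:1,r1:1,r2:Add2,r3:Add1
c10: stall | r0:1,r1:1,r2:Add2,r3:Add1
c11: CDB Add1=0; issue ADD r2<-Add1 | r0:1,r1:1,r2:Add1,r3:0
c12: CDB Add2=2 | r0:1,r1:1,r2:Add1,r3:0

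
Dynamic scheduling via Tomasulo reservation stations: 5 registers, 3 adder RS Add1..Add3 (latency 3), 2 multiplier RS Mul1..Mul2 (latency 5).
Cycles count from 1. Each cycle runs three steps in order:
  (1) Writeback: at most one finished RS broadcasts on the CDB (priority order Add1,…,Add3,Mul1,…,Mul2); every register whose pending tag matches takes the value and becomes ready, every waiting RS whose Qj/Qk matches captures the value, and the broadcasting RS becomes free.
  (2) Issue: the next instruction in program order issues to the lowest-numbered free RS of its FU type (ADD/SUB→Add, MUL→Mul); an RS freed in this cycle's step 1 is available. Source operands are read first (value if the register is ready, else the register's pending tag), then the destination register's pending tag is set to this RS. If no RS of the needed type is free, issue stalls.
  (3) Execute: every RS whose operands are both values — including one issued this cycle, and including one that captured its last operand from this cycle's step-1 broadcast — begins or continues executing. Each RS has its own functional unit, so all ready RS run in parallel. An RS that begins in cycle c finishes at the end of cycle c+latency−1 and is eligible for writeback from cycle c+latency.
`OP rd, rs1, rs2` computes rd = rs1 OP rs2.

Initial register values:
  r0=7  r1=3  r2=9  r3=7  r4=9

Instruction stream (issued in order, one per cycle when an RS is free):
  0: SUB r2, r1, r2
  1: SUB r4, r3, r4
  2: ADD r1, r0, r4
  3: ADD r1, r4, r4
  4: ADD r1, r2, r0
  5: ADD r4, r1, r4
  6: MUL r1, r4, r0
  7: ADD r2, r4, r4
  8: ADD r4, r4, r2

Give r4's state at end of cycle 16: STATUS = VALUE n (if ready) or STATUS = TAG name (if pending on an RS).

cycle 1: issue SUB r2<-Add1 // r0:7,r1:3,r2:Add1,r3:7,r4:9
cycle 2: issue SUB r4<-Add2 // r0:7,r1:3,r2:Add1,r3:7,r4:Add2
cycle 3: issue ADD r1<-Add3 // r0:7,r1:Add3,r2:Add1,r3:7,r4:Add2
cycle 4: CDB Add1=-6; issue ADD r1<-Add1 // r0:7,r1:Add1,r2:-6,r3:7,r4:Add2
cycle 5: CDB Add2=-2; issue ADD r1<-Add2 // r0:7,r1:Add2,r2:-6,r3:7,r4:-2
cycle 6: stall // r0:7,r1:Add2,r2:-6,r3:7,r4:-2
cycle 7: stall // r0:7,r1:Add2,r2:-6,r3:7,r4:-2
cycle 8: CDB Add1=-4; issue ADD r4<-Add1 // r0:7,r1:Add2,r2:-6,r3:7,r4:Add1
cycle 9: CDB Add2=1; issue MUL r1<-Mul1 // r0:7,r1:Mul1,r2:-6,r3:7,r4:Add1
cycle 10: CDB Add3=5; issue ADD r2<-Add2 // r0:7,r1:Mul1,r2:Add2,r3:7,r4:Add1
cycle 11: issue ADD r4<-Add3 // r0:7,r1:Mul1,r2:Add2,r3:7,r4:Add3
cycle 12: CDB Add1=-1 // r0:7,r1:Mul1,r2:Add2,r3:7,r4:Add3
cycle 13: - // r0:7,r1:Mul1,r2:Add2,r3:7,r4:Add3
cycle 14: - // r0:7,r1:Mul1,r2:Add2,r3:7,r4:Add3
cycle 15: CDB Add2=-2 // r0:7,r1:Mul1,r2:-2,r3:7,r4:Add3
cycle 16: - // r0:7,r1:Mul1,r2:-2,r3:7,r4:Add3

STATUS = TAG Add3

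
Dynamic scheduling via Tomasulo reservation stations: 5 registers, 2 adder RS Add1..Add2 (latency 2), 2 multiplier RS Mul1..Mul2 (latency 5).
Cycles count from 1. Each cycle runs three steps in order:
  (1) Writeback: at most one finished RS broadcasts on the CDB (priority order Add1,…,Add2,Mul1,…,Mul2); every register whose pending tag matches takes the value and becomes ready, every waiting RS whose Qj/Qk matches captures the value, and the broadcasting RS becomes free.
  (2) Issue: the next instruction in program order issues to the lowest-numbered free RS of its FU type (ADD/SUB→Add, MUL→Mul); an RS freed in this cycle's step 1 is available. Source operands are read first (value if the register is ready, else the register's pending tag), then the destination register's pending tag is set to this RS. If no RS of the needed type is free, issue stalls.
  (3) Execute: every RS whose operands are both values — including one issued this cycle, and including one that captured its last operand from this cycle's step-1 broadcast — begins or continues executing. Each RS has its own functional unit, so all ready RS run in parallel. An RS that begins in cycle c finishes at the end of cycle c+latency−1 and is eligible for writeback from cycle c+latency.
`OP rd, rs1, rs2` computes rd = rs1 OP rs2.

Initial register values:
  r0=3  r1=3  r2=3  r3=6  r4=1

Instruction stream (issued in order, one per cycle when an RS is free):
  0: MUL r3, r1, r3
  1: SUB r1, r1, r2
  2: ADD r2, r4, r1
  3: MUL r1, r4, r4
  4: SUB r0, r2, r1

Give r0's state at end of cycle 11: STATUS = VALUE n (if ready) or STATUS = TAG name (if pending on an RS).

  c1: issue MUL r3<-Mul1  regs: r0:3,r1:3,r2:3,r3:Mul1,r4:1
  c2: issue SUB r1<-Add1  regs: r0:3,r1:Add1,r2:3,r3:Mul1,r4:1
  c3: issue ADD r2<-Add2  regs: r0:3,r1:Add1,r2:Add2,r3:Mul1,r4:1
  c4: CDB Add1=0; issue MUL r1<-Mul2  regs: r0:3,r1:Mul2,r2:Add2,r3:Mul1,r4:1
  c5: issue SUB r0<-Add1  regs: r0:Add1,r1:Mul2,r2:Add2,r3:Mul1,r4:1
  c6: CDB Add2=1  regs: r0:Add1,r1:Mul2,r2:1,r3:Mul1,r4:1
  c7: CDB Mul1=18  regs: r0:Add1,r1:Mul2,r2:1,r3:18,r4:1
  c8: -  regs: r0:Add1,r1:Mul2,r2:1,r3:18,r4:1
  c9: CDB Mul2=1  regs: r0:Add1,r1:1,r2:1,r3:18,r4:1
  c10: -  regs: r0:Add1,r1:1,r2:1,r3:18,r4:1
  c11: CDB Add1=0  regs: r0:0,r1:1,r2:1,r3:18,r4:1

STATUS = VALUE 0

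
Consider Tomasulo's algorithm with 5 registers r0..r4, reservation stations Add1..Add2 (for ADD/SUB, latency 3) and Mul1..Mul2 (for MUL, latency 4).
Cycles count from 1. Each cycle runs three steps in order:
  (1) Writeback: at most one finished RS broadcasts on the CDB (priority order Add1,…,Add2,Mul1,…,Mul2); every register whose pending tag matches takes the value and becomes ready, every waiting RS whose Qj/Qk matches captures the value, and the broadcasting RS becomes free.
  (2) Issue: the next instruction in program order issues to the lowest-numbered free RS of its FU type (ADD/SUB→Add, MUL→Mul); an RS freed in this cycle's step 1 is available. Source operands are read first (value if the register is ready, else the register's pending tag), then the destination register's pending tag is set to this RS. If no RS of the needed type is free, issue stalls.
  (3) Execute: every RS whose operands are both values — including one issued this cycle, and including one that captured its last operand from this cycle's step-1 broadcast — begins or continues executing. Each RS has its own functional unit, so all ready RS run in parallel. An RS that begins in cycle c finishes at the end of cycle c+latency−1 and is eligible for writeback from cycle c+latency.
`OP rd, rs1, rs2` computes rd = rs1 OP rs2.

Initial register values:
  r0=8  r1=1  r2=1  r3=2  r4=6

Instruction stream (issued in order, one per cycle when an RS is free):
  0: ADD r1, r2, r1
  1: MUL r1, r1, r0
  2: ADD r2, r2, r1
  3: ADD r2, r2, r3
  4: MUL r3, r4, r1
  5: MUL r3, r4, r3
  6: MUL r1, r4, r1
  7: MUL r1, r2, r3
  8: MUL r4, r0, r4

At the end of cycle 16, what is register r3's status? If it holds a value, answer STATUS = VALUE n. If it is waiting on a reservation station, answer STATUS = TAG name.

cycle 1: issue ADD r1<-Add1 // r0:8,r1:Add1,r2:1,r3:2,r4:6
cycle 2: issue MUL r1<-Mul1 // r0:8,r1:Mul1,r2:1,r3:2,r4:6
cycle 3: issue ADD r2<-Add2 // r0:8,r1:Mul1,r2:Add2,r3:2,r4:6
cycle 4: CDB Add1=2; issue ADD r2<-Add1 // r0:8,r1:Mul1,r2:Add1,r3:2,r4:6
cycle 5: issue MUL r3<-Mul2 // r0:8,r1:Mul1,r2:Add1,r3:Mul2,r4:6
cycle 6: stall // r0:8,r1:Mul1,r2:Add1,r3:Mul2,r4:6
cycle 7: stall // r0:8,r1:Mul1,r2:Add1,r3:Mul2,r4:6
cycle 8: CDB Mul1=16; issue MUL r3<-Mul1 // r0:8,r1:16,r2:Add1,r3:Mul1,r4:6
cycle 9: stall // r0:8,r1:16,r2:Add1,r3:Mul1,r4:6
cycle 10: stall // r0:8,r1:16,r2:Add1,r3:Mul1,r4:6
cycle 11: CDB Add2=17; stall // r0:8,r1:16,r2:Add1,r3:Mul1,r4:6
cycle 12: CDB Mul2=96; issue MUL r1<-Mul2 // r0:8,r1:Mul2,r2:Add1,r3:Mul1,r4:6
cycle 13: stall // r0:8,r1:Mul2,r2:Add1,r3:Mul1,r4:6
cycle 14: CDB Add1=19; stall // r0:8,r1:Mul2,r2:19,r3:Mul1,r4:6
cycle 15: stall // r0:8,r1:Mul2,r2:19,r3:Mul1,r4:6
cycle 16: CDB Mul1=576; issue MUL r1<-Mul1 // r0:8,r1:Mul1,r2:19,r3:576,r4:6

STATUS = VALUE 576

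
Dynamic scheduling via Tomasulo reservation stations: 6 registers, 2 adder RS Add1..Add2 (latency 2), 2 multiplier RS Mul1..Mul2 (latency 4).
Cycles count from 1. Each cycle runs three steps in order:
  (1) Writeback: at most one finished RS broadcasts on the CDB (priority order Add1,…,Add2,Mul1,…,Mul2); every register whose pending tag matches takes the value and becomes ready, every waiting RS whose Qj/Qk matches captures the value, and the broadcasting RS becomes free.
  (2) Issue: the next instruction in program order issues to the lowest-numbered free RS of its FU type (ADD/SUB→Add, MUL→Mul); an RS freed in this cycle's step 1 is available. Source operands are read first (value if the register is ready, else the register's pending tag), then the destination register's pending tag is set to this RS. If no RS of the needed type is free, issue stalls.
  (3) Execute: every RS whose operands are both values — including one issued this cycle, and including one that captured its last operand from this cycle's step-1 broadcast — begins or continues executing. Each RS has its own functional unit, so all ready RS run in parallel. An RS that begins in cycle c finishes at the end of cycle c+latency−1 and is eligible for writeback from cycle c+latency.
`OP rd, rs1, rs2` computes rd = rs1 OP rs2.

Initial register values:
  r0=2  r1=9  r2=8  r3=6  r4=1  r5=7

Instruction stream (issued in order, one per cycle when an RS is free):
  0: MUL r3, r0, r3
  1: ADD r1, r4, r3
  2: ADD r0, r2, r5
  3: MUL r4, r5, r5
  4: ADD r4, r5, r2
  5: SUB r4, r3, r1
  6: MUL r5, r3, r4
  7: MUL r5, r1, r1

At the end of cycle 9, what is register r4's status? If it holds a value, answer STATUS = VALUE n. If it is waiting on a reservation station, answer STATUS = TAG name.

  c1: issue MUL r3<-Mul1  regs: r0:2,r1:9,r2:8,r3:Mul1,r4:1,r5:7
  c2: issue ADD r1<-Add1  regs: r0:2,r1:Add1,r2:8,r3:Mul1,r4:1,r5:7
  c3: issue ADD r0<-Add2  regs: r0:Add2,r1:Add1,r2:8,r3:Mul1,r4:1,r5:7
  c4: issue MUL r4<-Mul2  regs: r0:Add2,r1:Add1,r2:8,r3:Mul1,r4:Mul2,r5:7
  c5: CDB Add2=15; issue ADD r4<-Add2  regs: r0:15,r1:Add1,r2:8,r3:Mul1,r4:Add2,r5:7
  c6: CDB Mul1=12; stall  regs: r0:15,r1:Add1,r2:8,r3:12,r4:Add2,r5:7
  c7: CDB Add2=15; issue SUB r4<-Add2  regs: r0:15,r1:Add1,r2:8,r3:12,r4:Add2,r5:7
  c8: CDB Add1=13; issue MUL r5<-Mul1  regs: r0:15,r1:13,r2:8,r3:12,r4:Add2,r5:Mul1
  c9: CDB Mul2=49; issue MUL r5<-Mul2  regs: r0:15,r1:13,r2:8,r3:12,r4:Add2,r5:Mul2

STATUS = TAG Add2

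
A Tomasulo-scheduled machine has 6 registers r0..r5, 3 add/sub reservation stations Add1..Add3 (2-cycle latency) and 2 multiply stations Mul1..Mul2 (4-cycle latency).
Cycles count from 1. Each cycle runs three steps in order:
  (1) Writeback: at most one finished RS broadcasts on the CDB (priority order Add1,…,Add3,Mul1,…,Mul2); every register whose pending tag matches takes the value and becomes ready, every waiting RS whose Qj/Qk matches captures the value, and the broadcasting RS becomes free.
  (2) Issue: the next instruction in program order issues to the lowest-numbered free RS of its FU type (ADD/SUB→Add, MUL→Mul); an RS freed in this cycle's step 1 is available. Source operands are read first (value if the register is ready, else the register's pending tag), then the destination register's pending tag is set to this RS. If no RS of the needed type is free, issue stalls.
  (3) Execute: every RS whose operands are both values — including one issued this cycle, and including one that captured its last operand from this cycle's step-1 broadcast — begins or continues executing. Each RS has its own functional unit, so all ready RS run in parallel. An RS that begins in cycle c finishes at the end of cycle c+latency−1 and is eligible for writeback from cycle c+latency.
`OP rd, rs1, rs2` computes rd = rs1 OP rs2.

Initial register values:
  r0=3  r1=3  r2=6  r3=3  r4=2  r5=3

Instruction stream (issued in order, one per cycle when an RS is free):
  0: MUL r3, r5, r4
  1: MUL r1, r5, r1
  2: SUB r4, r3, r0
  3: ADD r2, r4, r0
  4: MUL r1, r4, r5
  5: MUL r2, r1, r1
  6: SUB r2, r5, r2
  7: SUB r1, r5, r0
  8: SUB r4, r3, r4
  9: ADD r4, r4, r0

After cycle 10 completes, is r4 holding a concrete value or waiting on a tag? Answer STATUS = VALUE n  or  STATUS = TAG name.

STATUS = TAG Add3

c1: issue MUL r3<-Mul1 | r0:3,r1:3,r2:6,r3:Mul1,r4:2,r5:3
c2: issue MUL r1<-Mul2 | r0:3,r1:Mul2,r2:6,r3:Mul1,r4:2,r5:3
c3: issue SUB r4<-Add1 | r0:3,r1:Mul2,r2:6,r3:Mul1,r4:Add1,r5:3
c4: issue ADD r2<-Add2 | r0:3,r1:Mul2,r2:Add2,r3:Mul1,r4:Add1,r5:3
c5: CDB Mul1=6; issue MUL r1<-Mul1 | r0:3,r1:Mul1,r2:Add2,r3:6,r4:Add1,r5:3
c6: CDB Mul2=9; issue MUL r2<-Mul2 | r0:3,r1:Mul1,r2:Mul2,r3:6,r4:Add1,r5:3
c7: CDB Add1=3; issue SUB r2<-Add1 | r0:3,r1:Mul1,r2:Add1,r3:6,r4:3,r5:3
c8: issue SUB r1<-Add3 | r0:3,r1:Add3,r2:Add1,r3:6,r4:3,r5:3
c9: CDB Add2=6; issue SUB r4<-Add2 | r0:3,r1:Add3,r2:Add1,r3:6,r4:Add2,r5:3
c10: CDB Add3=0; issue ADD r4<-Add3 | r0:3,r1:0,r2:Add1,r3:6,r4:Add3,r5:3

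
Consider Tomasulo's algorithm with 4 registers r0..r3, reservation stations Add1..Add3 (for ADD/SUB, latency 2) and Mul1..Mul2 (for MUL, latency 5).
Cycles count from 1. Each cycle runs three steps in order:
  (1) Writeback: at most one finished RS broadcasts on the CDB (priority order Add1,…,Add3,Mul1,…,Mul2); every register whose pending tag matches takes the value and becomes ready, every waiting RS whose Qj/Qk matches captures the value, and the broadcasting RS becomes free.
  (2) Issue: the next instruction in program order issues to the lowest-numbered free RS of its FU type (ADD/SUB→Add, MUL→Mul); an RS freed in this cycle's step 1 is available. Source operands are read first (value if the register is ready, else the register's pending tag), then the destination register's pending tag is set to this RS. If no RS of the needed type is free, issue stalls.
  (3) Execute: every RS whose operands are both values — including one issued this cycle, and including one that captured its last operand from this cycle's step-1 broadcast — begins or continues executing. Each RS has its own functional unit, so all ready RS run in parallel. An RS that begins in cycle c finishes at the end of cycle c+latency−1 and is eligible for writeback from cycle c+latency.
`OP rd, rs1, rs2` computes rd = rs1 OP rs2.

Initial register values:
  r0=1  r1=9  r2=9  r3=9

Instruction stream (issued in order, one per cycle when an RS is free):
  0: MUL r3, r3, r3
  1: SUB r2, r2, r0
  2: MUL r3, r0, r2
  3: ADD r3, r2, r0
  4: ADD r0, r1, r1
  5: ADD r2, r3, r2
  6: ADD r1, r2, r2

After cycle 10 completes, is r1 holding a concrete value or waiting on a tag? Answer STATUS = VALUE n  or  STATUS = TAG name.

STATUS = VALUE 34

c1: issue MUL r3<-Mul1 | r0:1,r1:9,r2:9,r3:Mul1
c2: issue SUB r2<-Add1 | r0:1,r1:9,r2:Add1,r3:Mul1
c3: issue MUL r3<-Mul2 | r0:1,r1:9,r2:Add1,r3:Mul2
c4: CDB Add1=8; issue ADD r3<-Add1 | r0:1,r1:9,r2:8,r3:Add1
c5: issue ADD r0<-Add2 | r0:Add2,r1:9,r2:8,r3:Add1
c6: CDB Add1=9; issue ADD r2<-Add1 | r0:Add2,r1:9,r2:Add1,r3:9
c7: CDB Add2=18; issue ADD r1<-Add2 | r0:18,r1:Add2,r2:Add1,r3:9
c8: CDB Add1=17 | r0:18,r1:Add2,r2:17,r3:9
c9: CDB Mul1=81 | r0:18,r1:Add2,r2:17,r3:9
c10: CDB Add2=34 | r0:18,r1:34,r2:17,r3:9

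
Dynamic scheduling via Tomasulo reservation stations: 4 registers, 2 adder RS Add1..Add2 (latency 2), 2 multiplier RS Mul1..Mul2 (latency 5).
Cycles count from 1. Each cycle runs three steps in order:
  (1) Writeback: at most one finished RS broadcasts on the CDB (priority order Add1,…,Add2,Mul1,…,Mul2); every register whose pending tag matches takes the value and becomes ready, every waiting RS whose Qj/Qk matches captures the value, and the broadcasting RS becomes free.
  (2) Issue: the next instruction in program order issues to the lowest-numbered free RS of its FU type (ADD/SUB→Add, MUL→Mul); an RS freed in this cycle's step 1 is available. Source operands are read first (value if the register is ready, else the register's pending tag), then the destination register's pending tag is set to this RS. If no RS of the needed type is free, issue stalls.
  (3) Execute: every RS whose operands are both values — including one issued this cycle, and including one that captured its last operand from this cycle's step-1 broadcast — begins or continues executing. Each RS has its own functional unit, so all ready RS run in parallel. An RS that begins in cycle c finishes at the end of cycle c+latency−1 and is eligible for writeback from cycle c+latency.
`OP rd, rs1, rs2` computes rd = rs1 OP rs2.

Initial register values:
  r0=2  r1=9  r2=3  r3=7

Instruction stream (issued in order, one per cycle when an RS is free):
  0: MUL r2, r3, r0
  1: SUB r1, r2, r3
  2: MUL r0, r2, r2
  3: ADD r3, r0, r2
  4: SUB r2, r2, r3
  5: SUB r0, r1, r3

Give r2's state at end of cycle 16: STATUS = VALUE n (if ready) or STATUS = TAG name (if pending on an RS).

STATUS = VALUE -196

  c1: issue MUL r2<-Mul1  regs: r0:2,r1:9,r2:Mul1,r3:7
  c2: issue SUB r1<-Add1  regs: r0:2,r1:Add1,r2:Mul1,r3:7
  c3: issue MUL r0<-Mul2  regs: r0:Mul2,r1:Add1,r2:Mul1,r3:7
  c4: issue ADD r3<-Add2  regs: r0:Mul2,r1:Add1,r2:Mul1,r3:Add2
  c5: stall  regs: r0:Mul2,r1:Add1,r2:Mul1,r3:Add2
  c6: CDB Mul1=14; stall  regs: r0:Mul2,r1:Add1,r2:14,r3:Add2
  c7: stall  regs: r0:Mul2,r1:Add1,r2:14,r3:Add2
  c8: CDB Add1=7; issue SUB r2<-Add1  regs: r0:Mul2,r1:7,r2:Add1,r3:Add2
  c9: stall  regs: r0:Mul2,r1:7,r2:Add1,r3:Add2
  c10: stall  regs: r0:Mul2,r1:7,r2:Add1,r3:Add2
  c11: CDB Mul2=196; stall  regs: r0:196,r1:7,r2:Add1,r3:Add2
  c12: stall  regs: r0:196,r1:7,r2:Add1,r3:Add2
  c13: CDB Add2=210; issue SUB r0<-Add2  regs: r0:Add2,r1:7,r2:Add1,r3:210
  c14: -  regs: r0:Add2,r1:7,r2:Add1,r3:210
  c15: CDB Add1=-196  regs: r0:Add2,r1:7,r2:-196,r3:210
  c16: CDB Add2=-203  regs: r0:-203,r1:7,r2:-196,r3:210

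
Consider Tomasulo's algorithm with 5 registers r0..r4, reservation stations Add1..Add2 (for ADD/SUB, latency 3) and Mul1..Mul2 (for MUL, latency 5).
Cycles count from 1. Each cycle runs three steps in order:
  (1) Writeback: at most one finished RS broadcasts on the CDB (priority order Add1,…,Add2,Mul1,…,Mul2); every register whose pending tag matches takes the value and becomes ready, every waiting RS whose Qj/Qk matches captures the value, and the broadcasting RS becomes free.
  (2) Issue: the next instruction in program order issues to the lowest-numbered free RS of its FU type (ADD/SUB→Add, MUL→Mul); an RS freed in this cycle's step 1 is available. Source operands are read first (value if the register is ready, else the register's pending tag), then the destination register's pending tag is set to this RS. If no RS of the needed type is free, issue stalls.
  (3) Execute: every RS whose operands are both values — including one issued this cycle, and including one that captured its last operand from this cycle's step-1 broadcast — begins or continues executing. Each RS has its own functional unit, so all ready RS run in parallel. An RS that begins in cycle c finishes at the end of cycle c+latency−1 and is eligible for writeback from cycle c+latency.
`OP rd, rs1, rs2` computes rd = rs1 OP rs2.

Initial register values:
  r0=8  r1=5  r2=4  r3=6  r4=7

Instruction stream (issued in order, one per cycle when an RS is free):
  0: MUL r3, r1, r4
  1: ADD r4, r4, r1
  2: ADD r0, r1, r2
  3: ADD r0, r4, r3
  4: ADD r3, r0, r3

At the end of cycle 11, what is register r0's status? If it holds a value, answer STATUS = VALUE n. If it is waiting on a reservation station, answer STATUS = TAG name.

cycle 1: issue MUL r3<-Mul1 // r0:8,r1:5,r2:4,r3:Mul1,r4:7
cycle 2: issue ADD r4<-Add1 // r0:8,r1:5,r2:4,r3:Mul1,r4:Add1
cycle 3: issue ADD r0<-Add2 // r0:Add2,r1:5,r2:4,r3:Mul1,r4:Add1
cycle 4: stall // r0:Add2,r1:5,r2:4,r3:Mul1,r4:Add1
cycle 5: CDB Add1=12; issue ADD r0<-Add1 // r0:Add1,r1:5,r2:4,r3:Mul1,r4:12
cycle 6: CDB Add2=9; issue ADD r3<-Add2 // r0:Add1,r1:5,r2:4,r3:Add2,r4:12
cycle 7: CDB Mul1=35 // r0:Add1,r1:5,r2:4,r3:Add2,r4:12
cycle 8: - // r0:Add1,r1:5,r2:4,r3:Add2,r4:12
cycle 9: - // r0:Add1,r1:5,r2:4,r3:Add2,r4:12
cycle 10: CDB Add1=47 // r0:47,r1:5,r2:4,r3:Add2,r4:12
cycle 11: - // r0:47,r1:5,r2:4,r3:Add2,r4:12

STATUS = VALUE 47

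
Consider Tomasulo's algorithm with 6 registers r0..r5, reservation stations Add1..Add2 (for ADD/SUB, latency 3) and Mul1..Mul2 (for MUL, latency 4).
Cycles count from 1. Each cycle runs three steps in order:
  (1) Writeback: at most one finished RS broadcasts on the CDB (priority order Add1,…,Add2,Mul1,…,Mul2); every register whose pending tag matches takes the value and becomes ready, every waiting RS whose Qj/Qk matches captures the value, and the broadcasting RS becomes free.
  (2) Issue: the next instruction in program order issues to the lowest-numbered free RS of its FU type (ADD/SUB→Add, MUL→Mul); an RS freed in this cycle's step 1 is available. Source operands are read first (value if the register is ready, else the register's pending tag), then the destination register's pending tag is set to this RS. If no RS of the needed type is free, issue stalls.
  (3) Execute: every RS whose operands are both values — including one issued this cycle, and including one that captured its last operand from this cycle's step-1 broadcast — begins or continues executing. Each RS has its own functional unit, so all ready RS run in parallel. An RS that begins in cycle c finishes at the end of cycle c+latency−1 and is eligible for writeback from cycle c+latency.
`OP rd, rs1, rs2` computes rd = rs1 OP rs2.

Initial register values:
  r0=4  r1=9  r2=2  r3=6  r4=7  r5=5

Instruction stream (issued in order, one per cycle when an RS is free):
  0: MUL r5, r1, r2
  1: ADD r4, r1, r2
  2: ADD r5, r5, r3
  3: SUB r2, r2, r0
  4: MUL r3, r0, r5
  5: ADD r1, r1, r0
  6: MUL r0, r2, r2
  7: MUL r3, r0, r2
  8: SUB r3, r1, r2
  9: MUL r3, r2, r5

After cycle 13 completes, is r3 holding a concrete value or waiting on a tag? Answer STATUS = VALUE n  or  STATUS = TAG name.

cycle 1: issue MUL r5<-Mul1 // r0:4,r1:9,r2:2,r3:6,r4:7,r5:Mul1
cycle 2: issue ADD r4<-Add1 // r0:4,r1:9,r2:2,r3:6,r4:Add1,r5:Mul1
cycle 3: issue ADD r5<-Add2 // r0:4,r1:9,r2:2,r3:6,r4:Add1,r5:Add2
cycle 4: stall // r0:4,r1:9,r2:2,r3:6,r4:Add1,r5:Add2
cycle 5: CDB Add1=11; issue SUB r2<-Add1 // r0:4,r1:9,r2:Add1,r3:6,r4:11,r5:Add2
cycle 6: CDB Mul1=18; issue MUL r3<-Mul1 // r0:4,r1:9,r2:Add1,r3:Mul1,r4:11,r5:Add2
cycle 7: stall // r0:4,r1:9,r2:Add1,r3:Mul1,r4:11,r5:Add2
cycle 8: CDB Add1=-2; issue ADD r1<-Add1 // r0:4,r1:Add1,r2:-2,r3:Mul1,r4:11,r5:Add2
cycle 9: CDB Add2=24; issue MUL r0<-Mul2 // r0:Mul2,r1:Add1,r2:-2,r3:Mul1,r4:11,r5:24
cycle 10: stall // r0:Mul2,r1:Add1,r2:-2,r3:Mul1,r4:11,r5:24
cycle 11: CDB Add1=13; stall // r0:Mul2,r1:13,r2:-2,r3:Mul1,r4:11,r5:24
cycle 12: stall // r0:Mul2,r1:13,r2:-2,r3:Mul1,r4:11,r5:24
cycle 13: CDB Mul1=96; issue MUL r3<-Mul1 // r0:Mul2,r1:13,r2:-2,r3:Mul1,r4:11,r5:24

STATUS = TAG Mul1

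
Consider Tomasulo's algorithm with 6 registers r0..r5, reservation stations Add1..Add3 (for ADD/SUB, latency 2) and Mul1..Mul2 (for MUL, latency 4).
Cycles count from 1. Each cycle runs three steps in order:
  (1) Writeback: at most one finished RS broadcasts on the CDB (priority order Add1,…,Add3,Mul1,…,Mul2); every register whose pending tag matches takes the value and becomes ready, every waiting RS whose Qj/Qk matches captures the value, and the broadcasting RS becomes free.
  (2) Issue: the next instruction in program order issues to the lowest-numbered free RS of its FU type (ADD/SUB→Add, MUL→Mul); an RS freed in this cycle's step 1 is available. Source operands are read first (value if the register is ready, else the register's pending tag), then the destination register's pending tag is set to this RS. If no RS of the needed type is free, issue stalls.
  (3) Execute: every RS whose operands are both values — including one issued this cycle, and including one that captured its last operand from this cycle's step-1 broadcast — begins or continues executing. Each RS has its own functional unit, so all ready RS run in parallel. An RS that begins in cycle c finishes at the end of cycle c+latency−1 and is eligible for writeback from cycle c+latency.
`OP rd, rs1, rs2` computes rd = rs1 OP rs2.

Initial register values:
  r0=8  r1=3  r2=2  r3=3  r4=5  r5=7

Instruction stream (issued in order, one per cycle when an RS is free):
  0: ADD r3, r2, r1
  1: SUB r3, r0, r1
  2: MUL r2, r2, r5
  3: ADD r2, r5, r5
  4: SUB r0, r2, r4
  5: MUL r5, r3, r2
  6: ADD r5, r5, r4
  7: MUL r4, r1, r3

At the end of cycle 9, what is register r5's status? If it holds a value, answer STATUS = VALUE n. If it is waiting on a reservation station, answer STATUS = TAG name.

STATUS = TAG Add1

c1: issue ADD r3<-Add1 | r0:8,r1:3,r2:2,r3:Add1,r4:5,r5:7
c2: issue SUB r3<-Add2 | r0:8,r1:3,r2:2,r3:Add2,r4:5,r5:7
c3: CDB Add1=5; issue MUL r2<-Mul1 | r0:8,r1:3,r2:Mul1,r3:Add2,r4:5,r5:7
c4: CDB Add2=5; issue ADD r2<-Add1 | r0:8,r1:3,r2:Add1,r3:5,r4:5,r5:7
c5: issue SUB r0<-Add2 | r0:Add2,r1:3,r2:Add1,r3:5,r4:5,r5:7
c6: CDB Add1=14; issue MUL r5<-Mul2 | r0:Add2,r1:3,r2:14,r3:5,r4:5,r5:Mul2
c7: CDB Mul1=14; issue ADD r5<-Add1 | r0:Add2,r1:3,r2:14,r3:5,r4:5,r5:Add1
c8: CDB Add2=9; issue MUL r4<-Mul1 | r0:9,r1:3,r2:14,r3:5,r4:Mul1,r5:Add1
c9: - | r0:9,r1:3,r2:14,r3:5,r4:Mul1,r5:Add1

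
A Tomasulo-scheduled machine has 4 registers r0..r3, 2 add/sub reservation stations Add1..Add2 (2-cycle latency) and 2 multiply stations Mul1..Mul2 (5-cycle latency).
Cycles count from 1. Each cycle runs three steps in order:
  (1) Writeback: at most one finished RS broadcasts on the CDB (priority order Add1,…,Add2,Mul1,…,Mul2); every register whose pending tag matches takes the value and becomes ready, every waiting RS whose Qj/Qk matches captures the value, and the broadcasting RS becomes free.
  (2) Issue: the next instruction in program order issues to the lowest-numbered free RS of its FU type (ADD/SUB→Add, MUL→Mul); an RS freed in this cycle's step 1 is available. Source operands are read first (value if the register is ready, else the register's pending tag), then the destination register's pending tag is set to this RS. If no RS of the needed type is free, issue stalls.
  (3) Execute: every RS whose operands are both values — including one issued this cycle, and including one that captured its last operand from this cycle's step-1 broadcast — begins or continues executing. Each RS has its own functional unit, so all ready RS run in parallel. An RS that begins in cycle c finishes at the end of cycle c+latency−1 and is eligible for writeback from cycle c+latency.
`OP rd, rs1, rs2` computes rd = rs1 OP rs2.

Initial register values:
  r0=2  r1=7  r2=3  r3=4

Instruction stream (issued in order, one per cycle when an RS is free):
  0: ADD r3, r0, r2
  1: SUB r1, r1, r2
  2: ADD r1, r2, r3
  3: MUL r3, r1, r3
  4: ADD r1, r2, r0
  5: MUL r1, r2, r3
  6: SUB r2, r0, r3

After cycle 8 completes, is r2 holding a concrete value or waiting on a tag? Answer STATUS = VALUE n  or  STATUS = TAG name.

STATUS = TAG Add1

cycle 1: issue ADD r3<-Add1 // r0:2,r1:7,r2:3,r3:Add1
cycle 2: issue SUB r1<-Add2 // r0:2,r1:Add2,r2:3,r3:Add1
cycle 3: CDB Add1=5; issue ADD r1<-Add1 // r0:2,r1:Add1,r2:3,r3:5
cycle 4: CDB Add2=4; issue MUL r3<-Mul1 // r0:2,r1:Add1,r2:3,r3:Mul1
cycle 5: CDB Add1=8; issue ADD r1<-Add1 // r0:2,r1:Add1,r2:3,r3:Mul1
cycle 6: issue MUL r1<-Mul2 // r0:2,r1:Mul2,r2:3,r3:Mul1
cycle 7: CDB Add1=5; issue SUB r2<-Add1 // r0:2,r1:Mul2,r2:Add1,r3:Mul1
cycle 8: - // r0:2,r1:Mul2,r2:Add1,r3:Mul1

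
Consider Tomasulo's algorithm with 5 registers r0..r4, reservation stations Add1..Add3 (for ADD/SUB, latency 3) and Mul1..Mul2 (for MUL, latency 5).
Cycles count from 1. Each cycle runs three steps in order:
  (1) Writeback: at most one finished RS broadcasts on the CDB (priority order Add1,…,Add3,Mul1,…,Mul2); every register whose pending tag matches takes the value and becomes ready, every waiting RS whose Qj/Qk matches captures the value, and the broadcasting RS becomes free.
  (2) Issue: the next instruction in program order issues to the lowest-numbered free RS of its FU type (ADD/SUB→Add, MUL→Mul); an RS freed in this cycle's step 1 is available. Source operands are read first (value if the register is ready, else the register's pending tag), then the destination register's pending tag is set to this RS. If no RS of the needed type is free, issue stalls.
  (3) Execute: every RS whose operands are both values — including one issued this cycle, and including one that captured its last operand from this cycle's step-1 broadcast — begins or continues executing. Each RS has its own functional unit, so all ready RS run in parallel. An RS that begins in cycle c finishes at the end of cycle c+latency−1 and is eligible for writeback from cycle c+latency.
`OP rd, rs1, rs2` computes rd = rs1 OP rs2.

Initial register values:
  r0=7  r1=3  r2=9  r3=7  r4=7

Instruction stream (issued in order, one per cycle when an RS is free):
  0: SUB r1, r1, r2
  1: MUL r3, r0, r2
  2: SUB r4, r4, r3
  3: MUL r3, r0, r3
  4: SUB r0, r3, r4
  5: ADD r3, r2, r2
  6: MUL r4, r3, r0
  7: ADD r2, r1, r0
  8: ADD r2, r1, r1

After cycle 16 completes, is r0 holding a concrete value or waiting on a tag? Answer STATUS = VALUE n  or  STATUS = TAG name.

STATUS = VALUE 497

  c1: issue SUB r1<-Add1  regs: r0:7,r1:Add1,r2:9,r3:7,r4:7
  c2: issue MUL r3<-Mul1  regs: r0:7,r1:Add1,r2:9,r3:Mul1,r4:7
  c3: issue SUB r4<-Add2  regs: r0:7,r1:Add1,r2:9,r3:Mul1,r4:Add2
  c4: CDB Add1=-6; issue MUL r3<-Mul2  regs: r0:7,r1:-6,r2:9,r3:Mul2,r4:Add2
  c5: issue SUB r0<-Add1  regs: r0:Add1,r1:-6,r2:9,r3:Mul2,r4:Add2
  c6: issue ADD r3<-Add3  regs: r0:Add1,r1:-6,r2:9,r3:Add3,r4:Add2
  c7: CDB Mul1=63; issue MUL r4<-Mul1  regs: r0:Add1,r1:-6,r2:9,r3:Add3,r4:Mul1
  c8: stall  regs: r0:Add1,r1:-6,r2:9,r3:Add3,r4:Mul1
  c9: CDB Add3=18; issue ADD r2<-Add3  regs: r0:Add1,r1:-6,r2:Add3,r3:18,r4:Mul1
  c10: CDB Add2=-56; issue ADD r2<-Add2  regs: r0:Add1,r1:-6,r2:Add2,r3:18,r4:Mul1
  c11: -  regs: r0:Add1,r1:-6,r2:Add2,r3:18,r4:Mul1
  c12: CDB Mul2=441  regs: r0:Add1,r1:-6,r2:Add2,r3:18,r4:Mul1
  c13: CDB Add2=-12  regs: r0:Add1,r1:-6,r2:-12,r3:18,r4:Mul1
  c14: -  regs: r0:Add1,r1:-6,r2:-12,r3:18,r4:Mul1
  c15: CDB Add1=497  regs: r0:497,r1:-6,r2:-12,r3:18,r4:Mul1
  c16: -  regs: r0:497,r1:-6,r2:-12,r3:18,r4:Mul1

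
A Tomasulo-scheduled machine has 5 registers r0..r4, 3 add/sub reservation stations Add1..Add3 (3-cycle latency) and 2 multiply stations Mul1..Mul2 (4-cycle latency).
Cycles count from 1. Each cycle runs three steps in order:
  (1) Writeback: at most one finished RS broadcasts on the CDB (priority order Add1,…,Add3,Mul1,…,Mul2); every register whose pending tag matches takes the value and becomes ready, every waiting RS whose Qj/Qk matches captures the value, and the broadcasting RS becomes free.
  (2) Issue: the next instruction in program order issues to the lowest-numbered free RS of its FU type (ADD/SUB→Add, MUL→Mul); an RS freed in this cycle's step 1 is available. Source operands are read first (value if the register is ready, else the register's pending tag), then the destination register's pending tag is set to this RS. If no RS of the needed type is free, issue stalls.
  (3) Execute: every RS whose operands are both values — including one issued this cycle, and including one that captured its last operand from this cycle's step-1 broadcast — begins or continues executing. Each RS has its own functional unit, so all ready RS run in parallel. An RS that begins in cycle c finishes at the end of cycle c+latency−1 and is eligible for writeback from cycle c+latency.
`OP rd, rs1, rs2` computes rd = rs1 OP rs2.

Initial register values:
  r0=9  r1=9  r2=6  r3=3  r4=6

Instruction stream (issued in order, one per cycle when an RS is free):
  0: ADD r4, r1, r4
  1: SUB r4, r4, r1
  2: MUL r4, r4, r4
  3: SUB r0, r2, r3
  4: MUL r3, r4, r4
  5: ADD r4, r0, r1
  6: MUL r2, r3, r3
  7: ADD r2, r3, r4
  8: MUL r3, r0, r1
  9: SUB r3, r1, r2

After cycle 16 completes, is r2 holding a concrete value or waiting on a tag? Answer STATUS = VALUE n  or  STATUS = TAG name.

STATUS = TAG Add1

  c1: issue ADD r4<-Add1  regs: r0:9,r1:9,r2:6,r3:3,r4:Add1
  c2: issue SUB r4<-Add2  regs: r0:9,r1:9,r2:6,r3:3,r4:Add2
  c3: issue MUL r4<-Mul1  regs: r0:9,r1:9,r2:6,r3:3,r4:Mul1
  c4: CDB Add1=15; issue SUB r0<-Add1  regs: r0:Add1,r1:9,r2:6,r3:3,r4:Mul1
  c5: issue MUL r3<-Mul2  regs: r0:Add1,r1:9,r2:6,r3:Mul2,r4:Mul1
  c6: issue ADD r4<-Add3  regs: r0:Add1,r1:9,r2:6,r3:Mul2,r4:Add3
  c7: CDB Add1=3; stall  regs: r0:3,r1:9,r2:6,r3:Mul2,r4:Add3
  c8: CDB Add2=6; stall  regs: r0:3,r1:9,r2:6,r3:Mul2,r4:Add3
  c9: stall  regs: r0:3,r1:9,r2:6,r3:Mul2,r4:Add3
  c10: CDB Add3=12; stall  regs: r0:3,r1:9,r2:6,r3:Mul2,r4:12
  c11: stall  regs: r0:3,r1:9,r2:6,r3:Mul2,r4:12
  c12: CDB Mul1=36; issue MUL r2<-Mul1  regs: r0:3,r1:9,r2:Mul1,r3:Mul2,r4:12
  c13: issue ADD r2<-Add1  regs: r0:3,r1:9,r2:Add1,r3:Mul2,r4:12
  c14: stall  regs: r0:3,r1:9,r2:Add1,r3:Mul2,r4:12
  c15: stall  regs: r0:3,r1:9,r2:Add1,r3:Mul2,r4:12
  c16: CDB Mul2=1296; issue MUL r3<-Mul2  regs: r0:3,r1:9,r2:Add1,r3:Mul2,r4:12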